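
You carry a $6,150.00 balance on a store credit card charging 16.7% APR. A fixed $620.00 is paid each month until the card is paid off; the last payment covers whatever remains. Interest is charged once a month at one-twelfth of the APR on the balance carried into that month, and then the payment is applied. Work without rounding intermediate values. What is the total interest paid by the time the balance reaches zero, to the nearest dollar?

Monthly rate r = 16.7%/12 = 1.39167% = 0.0139167.
Payoff takes n = ⌈−ln(1 − rB₀/P)/ln(1+r)⌉ = ⌈10.748⌉ = 11 payments; the last is $464.85.
Total paid = 10·$620.00 + $464.85 = $6,664.85.
Total interest = total paid − principal = $6,664.85 − $6,150.00 = $514.85.

$515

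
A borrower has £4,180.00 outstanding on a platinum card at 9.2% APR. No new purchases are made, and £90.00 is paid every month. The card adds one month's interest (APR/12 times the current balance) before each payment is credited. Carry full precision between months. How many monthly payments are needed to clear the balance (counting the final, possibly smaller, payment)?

Monthly rate r = 9.2%/12 = 0.766667% = 0.00766667.
Recurrence: B ← B·(1+r) − £90.00.
Month 1: interest £32.05; balance after payment £4,122.05.
Month 2: interest £31.60; balance after payment £4,063.65.
Closed form: n = −ln(1 − rB₀/P)/ln(1+r) = −ln(0.64393)/ln(1.00767) ≈ 57.633, so the balance reaches zero during payment 58.

58 months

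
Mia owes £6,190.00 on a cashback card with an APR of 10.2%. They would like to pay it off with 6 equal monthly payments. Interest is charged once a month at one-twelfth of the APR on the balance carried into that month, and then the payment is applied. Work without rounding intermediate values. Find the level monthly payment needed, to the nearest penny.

Monthly rate r = 10.2%/12 = 0.85% = 0.0085.
Level-payment amortization: P = B₀·r / (1 − (1+r)^(−n)) = 6190.00·0.0085 / (1 − 1.0085^(−6)).
Denominator 1 − (1+r)^(−6) = 0.0495164943.
P = 52.615 / 0.0495164943 ≈ 1062.58.

£1,062.58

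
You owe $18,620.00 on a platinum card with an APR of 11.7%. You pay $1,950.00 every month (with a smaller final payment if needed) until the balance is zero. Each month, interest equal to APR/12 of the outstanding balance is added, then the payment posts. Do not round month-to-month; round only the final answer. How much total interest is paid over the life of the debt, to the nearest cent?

Monthly rate r = 11.7%/12 = 0.975% = 0.00975.
Payoff takes n = ⌈−ln(1 − rB₀/P)/ln(1+r)⌉ = ⌈10.072⌉ = 11 payments; the last is $140.37.
Total paid = 10·$1,950.00 + $140.37 = $19,640.37.
Total interest = total paid − principal = $19,640.37 − $18,620.00 = $1,020.37.

$1,020.37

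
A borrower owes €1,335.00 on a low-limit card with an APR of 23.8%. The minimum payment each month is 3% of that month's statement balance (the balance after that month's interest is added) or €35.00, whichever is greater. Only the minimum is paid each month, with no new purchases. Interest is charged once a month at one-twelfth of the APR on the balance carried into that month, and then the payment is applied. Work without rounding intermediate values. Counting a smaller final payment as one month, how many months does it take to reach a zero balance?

Monthly rate r = 23.8%/12 = 1.98333% = 0.0198333.
While 3% of the post-interest balance exceeds €35.00, each month B ← (B·(1+r))·(1 − 0.03), i.e. B shrinks by the factor (1+r)·0.97 = 0.98924.
This holds for months 1–15. Entering month 16 the balance is €1,135.00; 3% of the post-interest balance is now below €35.00, so the flat €35.00 minimum applies from here.
From month 16 a fixed €35.00 at rate r clears €1,135.00 in 53 more payments. Total: 15 + 53 = 68 months.

68 months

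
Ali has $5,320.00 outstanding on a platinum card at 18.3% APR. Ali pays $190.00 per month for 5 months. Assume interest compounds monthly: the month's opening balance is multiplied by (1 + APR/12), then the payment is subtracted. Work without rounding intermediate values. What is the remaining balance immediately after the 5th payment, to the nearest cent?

Monthly rate r = 18.3%/12 = 1.525% = 0.01525.
Each month: B ← B·(1+r) − $190.00.
Month 1: interest $81.13; balance after payment $5,211.13.
Month 2: interest $79.47; balance after payment $5,100.60.
Month 3: interest $77.78; balance after payment $4,988.38.
Month 4: interest $76.07; balance after payment $4,874.46.
Month 5: interest $74.34; balance after payment $4,758.79.

$4,758.79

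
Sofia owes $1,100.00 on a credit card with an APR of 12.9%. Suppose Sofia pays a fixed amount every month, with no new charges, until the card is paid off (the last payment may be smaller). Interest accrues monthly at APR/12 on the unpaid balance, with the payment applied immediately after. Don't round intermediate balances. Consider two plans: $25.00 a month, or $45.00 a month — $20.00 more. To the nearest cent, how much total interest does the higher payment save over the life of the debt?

$214.58

Monthly rate r = 12.9%/12 = 1.075% = 0.01075.
At $25.00/mo: n = ⌈−ln(1 − rB₀/P)/ln(1+r)⌉ = 60 payments (last $22.67); total interest = total paid − $1,100.00 = $397.67.
At $45.00/mo: 29 payments (last $23.09); total interest $183.09.
Interest saved = $397.67 − $183.09 = $214.58.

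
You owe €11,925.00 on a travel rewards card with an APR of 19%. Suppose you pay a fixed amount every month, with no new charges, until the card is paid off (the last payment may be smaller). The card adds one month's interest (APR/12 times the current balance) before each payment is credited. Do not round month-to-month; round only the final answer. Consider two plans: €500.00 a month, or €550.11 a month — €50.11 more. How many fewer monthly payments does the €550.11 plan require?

4 fewer payments

Monthly rate r = 19%/12 = 1.58333% = 0.0158333.
At €500.00/mo: n = ⌈−ln(1 − rB₀/P)/ln(1+r)⌉ = 31 payments (last €93.97); total interest = total paid − €11,925.00 = €3,168.97.
At €550.11/mo: 27 payments (last €420.12); total interest €2,797.98.
Payments saved = 31 − 27 = 4.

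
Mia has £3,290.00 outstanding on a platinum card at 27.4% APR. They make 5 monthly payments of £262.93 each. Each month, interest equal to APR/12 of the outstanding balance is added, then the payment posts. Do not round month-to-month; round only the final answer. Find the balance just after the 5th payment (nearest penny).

£2,307.09

Monthly rate r = 27.4%/12 = 2.28333% = 0.0228333.
Each month: B ← B·(1+r) − £262.93.
Month 1: interest £75.12; balance after payment £3,102.19.
Month 2: interest £70.83; balance after payment £2,910.10.
Month 3: interest £66.45; balance after payment £2,713.61.
Month 4: interest £61.96; balance after payment £2,512.64.
Month 5: interest £57.37; balance after payment £2,307.09.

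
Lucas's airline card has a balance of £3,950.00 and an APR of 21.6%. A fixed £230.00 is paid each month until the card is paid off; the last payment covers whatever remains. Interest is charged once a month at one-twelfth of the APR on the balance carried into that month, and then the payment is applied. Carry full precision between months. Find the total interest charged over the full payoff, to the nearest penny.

£818.08

Monthly rate r = 21.6%/12 = 1.8% = 0.018.
Payoff takes n = ⌈−ln(1 − rB₀/P)/ln(1+r)⌉ = ⌈20.729⌉ = 21 payments; the last is £168.08.
Total paid = 20·£230.00 + £168.08 = £4,768.08.
Total interest = total paid − principal = £4,768.08 − £3,950.00 = £818.08.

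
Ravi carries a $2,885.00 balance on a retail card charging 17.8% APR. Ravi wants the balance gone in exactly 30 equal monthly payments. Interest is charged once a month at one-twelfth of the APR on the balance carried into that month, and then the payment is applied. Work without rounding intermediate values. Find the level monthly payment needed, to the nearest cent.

$119.85

Monthly rate r = 17.8%/12 = 1.48333% = 0.0148333.
Level-payment amortization: P = B₀·r / (1 − (1+r)^(−n)) = 2885.00·0.0148333 / (1 − 1.01483^(−30)).
Denominator 1 − (1+r)^(−30) = 0.357077996.
P = 42.7942 / 0.357077996 ≈ 119.85.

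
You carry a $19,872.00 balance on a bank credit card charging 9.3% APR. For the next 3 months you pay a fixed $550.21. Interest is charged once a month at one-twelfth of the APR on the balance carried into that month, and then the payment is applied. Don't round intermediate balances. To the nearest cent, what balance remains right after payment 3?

Monthly rate r = 9.3%/12 = 0.775% = 0.00775.
Each month: B ← B·(1+r) − $550.21.
Month 1: interest $154.01; balance after payment $19,475.80.
Month 2: interest $150.94; balance after payment $19,076.53.
Month 3: interest $147.84; balance after payment $18,674.16.

$18,674.16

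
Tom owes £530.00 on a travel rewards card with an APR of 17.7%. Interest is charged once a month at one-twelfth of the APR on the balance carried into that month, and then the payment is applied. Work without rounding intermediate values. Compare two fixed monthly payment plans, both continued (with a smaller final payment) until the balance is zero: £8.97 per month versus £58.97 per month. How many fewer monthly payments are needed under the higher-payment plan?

131 fewer payments

Monthly rate r = 17.7%/12 = 1.475% = 0.01475.
At £8.97/mo: n = ⌈−ln(1 − rB₀/P)/ln(1+r)⌉ = 141 payments (last £1.25); total interest = total paid − £530.00 = £727.05.
At £58.97/mo: 10 payments (last £42.12); total interest £42.85.
Payments saved = 141 − 10 = 131.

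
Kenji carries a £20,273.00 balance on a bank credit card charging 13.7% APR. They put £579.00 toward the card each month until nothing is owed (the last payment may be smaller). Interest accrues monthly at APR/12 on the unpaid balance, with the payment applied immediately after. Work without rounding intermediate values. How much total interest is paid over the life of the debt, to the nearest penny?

Monthly rate r = 13.7%/12 = 1.14167% = 0.0114167.
Payoff takes n = ⌈−ln(1 − rB₀/P)/ln(1+r)⌉ = ⌈44.961⌉ = 45 payments; the last is £556.41.
Total paid = 44·£579.00 + £556.41 = £26,032.41.
Total interest = total paid − principal = £26,032.41 − £20,273.00 = £5,759.41.

£5,759.41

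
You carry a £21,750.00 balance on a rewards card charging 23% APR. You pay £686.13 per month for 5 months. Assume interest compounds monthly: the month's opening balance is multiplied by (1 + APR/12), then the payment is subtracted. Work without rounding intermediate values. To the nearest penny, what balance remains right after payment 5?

Monthly rate r = 23%/12 = 1.91667% = 0.0191667.
Each month: B ← B·(1+r) − £686.13.
Month 1: interest £416.87; balance after payment £21,480.74.
Month 2: interest £411.71; balance after payment £21,206.33.
Month 3: interest £406.45; balance after payment £20,926.65.
Month 4: interest £401.09; balance after payment £20,641.62.
Month 5: interest £395.63; balance after payment £20,351.12.

£20,351.12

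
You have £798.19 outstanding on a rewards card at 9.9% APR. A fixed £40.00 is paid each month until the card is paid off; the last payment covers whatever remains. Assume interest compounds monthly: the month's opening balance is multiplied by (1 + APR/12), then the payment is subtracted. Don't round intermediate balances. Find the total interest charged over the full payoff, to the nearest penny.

£77.55

Monthly rate r = 9.9%/12 = 0.825% = 0.00825.
Payoff takes n = ⌈−ln(1 − rB₀/P)/ln(1+r)⌉ = ⌈21.893⌉ = 22 payments; the last is £35.74.
Total paid = 21·£40.00 + £35.74 = £875.74.
Total interest = total paid − principal = £875.74 − £798.19 = £77.55.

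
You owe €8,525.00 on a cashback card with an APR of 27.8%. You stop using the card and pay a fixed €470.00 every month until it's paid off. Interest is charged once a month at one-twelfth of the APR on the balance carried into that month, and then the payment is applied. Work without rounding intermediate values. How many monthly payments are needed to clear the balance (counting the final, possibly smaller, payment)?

Monthly rate r = 27.8%/12 = 2.31667% = 0.0231667.
Recurrence: B ← B·(1+r) − €470.00.
Month 1: interest €197.50; balance after payment €8,252.50.
Month 2: interest €191.18; balance after payment €7,973.68.
Closed form: n = −ln(1 − rB₀/P)/ln(1+r) = −ln(0.5798)/ln(1.02317) ≈ 23.800, so the balance reaches zero during payment 24.

24 months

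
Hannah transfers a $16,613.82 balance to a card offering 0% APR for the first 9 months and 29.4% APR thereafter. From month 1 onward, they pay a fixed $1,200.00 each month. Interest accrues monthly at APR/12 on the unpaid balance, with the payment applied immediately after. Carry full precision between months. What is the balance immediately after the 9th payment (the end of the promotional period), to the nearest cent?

Promo months 1–9 at r₀ = 0%/12 = 0; months 10+ at r₁ = 29.4%/12 = 0.0245.
After month 9 (no interest yet): B = $16,613.82 − 9·$1,200.00 = $5,813.82.

$5,813.82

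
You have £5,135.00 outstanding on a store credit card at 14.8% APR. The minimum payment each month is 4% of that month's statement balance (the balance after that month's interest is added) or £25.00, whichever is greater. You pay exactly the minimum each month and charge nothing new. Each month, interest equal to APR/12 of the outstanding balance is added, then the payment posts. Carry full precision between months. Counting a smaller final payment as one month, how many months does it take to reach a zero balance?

104 months

Monthly rate r = 14.8%/12 = 1.23333% = 0.0123333.
While 4% of the post-interest balance exceeds £25.00, each month B ← (B·(1+r))·(1 − 0.04), i.e. B shrinks by the factor (1+r)·0.96 = 0.97184.
This holds for months 1–75. Entering month 76 the balance is £602.77; 4% of the post-interest balance is now below £25.00, so the flat £25.00 minimum applies from here.
From month 76 a fixed £25.00 at rate r clears £602.77 in 29 more payments. Total: 75 + 29 = 104 months.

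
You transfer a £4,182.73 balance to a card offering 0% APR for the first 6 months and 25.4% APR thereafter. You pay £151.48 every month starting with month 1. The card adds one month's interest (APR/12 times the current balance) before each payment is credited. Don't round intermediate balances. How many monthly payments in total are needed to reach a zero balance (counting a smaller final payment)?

Promo months 1–6 at r₀ = 0%/12 = 0; months 7+ at r₁ = 25.4%/12 = 0.0211667.
After month 6 (no interest yet): B = £4,182.73 − 6·£151.48 = £3,273.85.
Then at r₁ with £151.48/mo: n₂ = −ln(1 − r₁·B/P)/ln(1+r₁) ≈ 29.19 → 30 more payments.

36 months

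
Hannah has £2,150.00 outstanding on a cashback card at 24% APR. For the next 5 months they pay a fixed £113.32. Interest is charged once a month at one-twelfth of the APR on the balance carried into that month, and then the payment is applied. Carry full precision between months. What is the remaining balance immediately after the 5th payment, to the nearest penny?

£1,784.05

Monthly rate r = 24%/12 = 2% = 0.02.
Each month: B ← B·(1+r) − £113.32.
Month 1: interest £43.00; balance after payment £2,079.68.
Month 2: interest £41.59; balance after payment £2,007.95.
Month 3: interest £40.16; balance after payment £1,934.79.
Month 4: interest £38.70; balance after payment £1,860.17.
Month 5: interest £37.20; balance after payment £1,784.05.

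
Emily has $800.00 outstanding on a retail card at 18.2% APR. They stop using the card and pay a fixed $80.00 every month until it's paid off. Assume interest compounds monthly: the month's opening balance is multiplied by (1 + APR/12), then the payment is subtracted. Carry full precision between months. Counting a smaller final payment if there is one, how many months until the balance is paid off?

11 payments

Monthly rate r = 18.2%/12 = 1.51667% = 0.0151667.
Recurrence: B ← B·(1+r) − $80.00.
Month 1: interest $12.13; balance after payment $732.13.
Month 2: interest $11.10; balance after payment $663.24.
Closed form: n = −ln(1 − rB₀/P)/ln(1+r) = −ln(0.84833)/ln(1.01517) ≈ 10.927, so the balance reaches zero during payment 11.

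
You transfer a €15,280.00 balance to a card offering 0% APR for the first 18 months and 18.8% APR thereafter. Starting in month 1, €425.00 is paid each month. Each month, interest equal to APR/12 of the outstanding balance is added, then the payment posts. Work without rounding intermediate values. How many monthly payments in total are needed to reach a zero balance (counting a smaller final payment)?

40 payments

Promo months 1–18 at r₀ = 0%/12 = 0; months 19+ at r₁ = 18.8%/12 = 0.0156667.
After month 18 (no interest yet): B = €15,280.00 − 18·€425.00 = €7,630.00.
Then at r₁ with €425.00/mo: n₂ = −ln(1 − r₁·B/P)/ln(1+r₁) ≈ 21.25 → 22 more payments.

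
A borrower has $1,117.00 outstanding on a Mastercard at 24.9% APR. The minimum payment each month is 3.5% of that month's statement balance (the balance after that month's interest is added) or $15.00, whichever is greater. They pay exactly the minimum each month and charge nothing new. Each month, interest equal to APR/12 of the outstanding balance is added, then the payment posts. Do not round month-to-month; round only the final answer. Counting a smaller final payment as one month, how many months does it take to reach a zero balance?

108 months

Monthly rate r = 24.9%/12 = 2.075% = 0.02075.
While 3.5% of the post-interest balance exceeds $15.00, each month B ← (B·(1+r))·(1 − 0.035), i.e. B shrinks by the factor (1+r)·0.965 = 0.98502.
This holds for months 1–65. Entering month 66 the balance is $418.88; 3.5% of the post-interest balance is now below $15.00, so the flat $15.00 minimum applies from here.
From month 66 a fixed $15.00 at rate r clears $418.88 in 43 more payments. Total: 65 + 43 = 108 months.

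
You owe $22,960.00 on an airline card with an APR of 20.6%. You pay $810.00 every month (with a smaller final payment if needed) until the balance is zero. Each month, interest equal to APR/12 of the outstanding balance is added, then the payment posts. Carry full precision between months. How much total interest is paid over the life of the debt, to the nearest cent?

$8,768.18

Monthly rate r = 20.6%/12 = 1.71667% = 0.0171667.
Payoff takes n = ⌈−ln(1 − rB₀/P)/ln(1+r)⌉ = ⌈39.169⌉ = 40 payments; the last is $138.18.
Total paid = 39·$810.00 + $138.18 = $31,728.18.
Total interest = total paid − principal = $31,728.18 − $22,960.00 = $8,768.18.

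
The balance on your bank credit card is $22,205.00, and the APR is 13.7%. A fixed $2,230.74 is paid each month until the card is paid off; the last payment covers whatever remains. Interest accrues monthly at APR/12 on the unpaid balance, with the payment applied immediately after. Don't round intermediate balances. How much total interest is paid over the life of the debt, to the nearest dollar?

Monthly rate r = 13.7%/12 = 1.14167% = 0.0114167.
Payoff takes n = ⌈−ln(1 − rB₀/P)/ln(1+r)⌉ = ⌈10.627⌉ = 11 payments; the last is $1,401.13.
Total paid = 10·$2,230.74 + $1,401.13 = $23,708.53.
Total interest = total paid − principal = $23,708.53 − $22,205.00 = $1,503.53.

$1,504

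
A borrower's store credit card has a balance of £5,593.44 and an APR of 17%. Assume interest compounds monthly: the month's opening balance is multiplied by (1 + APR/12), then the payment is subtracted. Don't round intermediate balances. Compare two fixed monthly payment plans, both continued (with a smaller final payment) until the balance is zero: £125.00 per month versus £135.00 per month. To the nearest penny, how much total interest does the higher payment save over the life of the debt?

Monthly rate r = 17%/12 = 1.41667% = 0.0141667.
At £125.00/mo: n = ⌈−ln(1 − rB₀/P)/ln(1+r)⌉ = 72 payments (last £54.75); total interest = total paid − £5,593.44 = £3,336.31.
At £135.00/mo: 63 payments (last £115.81); total interest £2,892.37.
Interest saved = £3,336.31 − £2,892.37 = £443.94.

£443.94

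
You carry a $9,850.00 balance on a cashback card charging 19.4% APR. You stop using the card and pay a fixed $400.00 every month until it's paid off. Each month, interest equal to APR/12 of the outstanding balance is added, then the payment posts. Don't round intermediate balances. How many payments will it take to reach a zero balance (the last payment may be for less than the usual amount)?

32 months

Monthly rate r = 19.4%/12 = 1.61667% = 0.0161667.
Recurrence: B ← B·(1+r) − $400.00.
Month 1: interest $159.24; balance after payment $9,609.24.
Month 2: interest $155.35; balance after payment $9,364.59.
Closed form: n = −ln(1 − rB₀/P)/ln(1+r) = −ln(0.6019)/ln(1.01617) ≈ 31.655, so the balance reaches zero during payment 32.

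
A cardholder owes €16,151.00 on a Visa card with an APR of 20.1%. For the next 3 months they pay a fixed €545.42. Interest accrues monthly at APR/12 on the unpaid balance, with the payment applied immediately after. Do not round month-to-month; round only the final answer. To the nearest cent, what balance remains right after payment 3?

Monthly rate r = 20.1%/12 = 1.675% = 0.01675.
Each month: B ← B·(1+r) − €545.42.
Month 1: interest €270.53; balance after payment €15,876.11.
Month 2: interest €265.92; balance after payment €15,596.61.
Month 3: interest €261.24; balance after payment €15,312.44.

€15,312.44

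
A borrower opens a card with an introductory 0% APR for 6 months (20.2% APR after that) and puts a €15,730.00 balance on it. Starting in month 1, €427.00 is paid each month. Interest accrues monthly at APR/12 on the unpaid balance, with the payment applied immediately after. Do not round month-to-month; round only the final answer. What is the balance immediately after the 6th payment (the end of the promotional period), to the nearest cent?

€13,168.00

Promo months 1–6 at r₀ = 0%/12 = 0; months 7+ at r₁ = 20.2%/12 = 0.0168333.
After month 6 (no interest yet): B = €15,730.00 − 6·€427.00 = €13,168.00.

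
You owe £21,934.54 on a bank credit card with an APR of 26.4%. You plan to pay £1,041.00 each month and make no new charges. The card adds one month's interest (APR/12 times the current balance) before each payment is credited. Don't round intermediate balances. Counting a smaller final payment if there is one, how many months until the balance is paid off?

29 payments

Monthly rate r = 26.4%/12 = 2.2% = 0.022.
Recurrence: B ← B·(1+r) − £1,041.00.
Month 1: interest £482.56; balance after payment £21,376.10.
Month 2: interest £470.27; balance after payment £20,805.37.
Closed form: n = −ln(1 − rB₀/P)/ln(1+r) = −ln(0.53645)/ln(1.022) ≈ 28.619, so the balance reaches zero during payment 29.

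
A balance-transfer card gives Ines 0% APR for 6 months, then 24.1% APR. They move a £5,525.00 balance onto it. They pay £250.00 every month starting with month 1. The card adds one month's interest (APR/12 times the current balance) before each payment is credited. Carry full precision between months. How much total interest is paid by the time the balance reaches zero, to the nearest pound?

£886

Promo months 1–6 at r₀ = 0%/12 = 0; months 7+ at r₁ = 24.1%/12 = 0.0200833.
After month 6 (no interest yet): B = £5,525.00 − 6·£250.00 = £4,025.00.
Then at r₁ with £250.00/mo: n₂ = −ln(1 − r₁·B/P)/ln(1+r₁) ≈ 19.64 → 20 more payments.
Total paid = 25·£250.00 + £161.33 = £6,411.33; interest = £6,411.33 − £5,525.00 = £886.33.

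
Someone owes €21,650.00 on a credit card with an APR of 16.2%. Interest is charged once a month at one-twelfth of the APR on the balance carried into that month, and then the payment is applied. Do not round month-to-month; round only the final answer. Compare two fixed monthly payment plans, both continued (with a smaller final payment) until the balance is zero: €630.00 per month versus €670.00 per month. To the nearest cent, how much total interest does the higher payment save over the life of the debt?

Monthly rate r = 16.2%/12 = 1.35% = 0.0135.
At €630.00/mo: n = ⌈−ln(1 − rB₀/P)/ln(1+r)⌉ = 47 payments (last €313.12); total interest = total paid − €21,650.00 = €7,643.12.
At €670.00/mo: 43 payments (last €495.73); total interest €6,985.73.
Interest saved = €7,643.12 − €6,985.73 = €657.39.

€657.39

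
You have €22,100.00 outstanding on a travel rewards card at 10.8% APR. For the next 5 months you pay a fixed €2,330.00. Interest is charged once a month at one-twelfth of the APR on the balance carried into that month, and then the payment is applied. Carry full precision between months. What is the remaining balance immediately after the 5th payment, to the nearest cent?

€11,250.97

Monthly rate r = 10.8%/12 = 0.9% = 0.009.
Each month: B ← B·(1+r) − €2,330.00.
Month 1: interest €198.90; balance after payment €19,968.90.
Month 2: interest €179.72; balance after payment €17,818.62.
Month 3: interest €160.37; balance after payment €15,648.99.
Month 4: interest €140.84; balance after payment €13,459.83.
Month 5: interest €121.14; balance after payment €11,250.97.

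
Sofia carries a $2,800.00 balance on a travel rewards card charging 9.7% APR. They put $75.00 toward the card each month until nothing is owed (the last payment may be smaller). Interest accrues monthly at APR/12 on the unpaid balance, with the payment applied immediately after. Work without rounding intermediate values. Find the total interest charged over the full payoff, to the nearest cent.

Monthly rate r = 9.7%/12 = 0.808333% = 0.00808333.
Payoff takes n = ⌈−ln(1 − rB₀/P)/ln(1+r)⌉ = ⌈44.619⌉ = 45 payments; the last is $46.47.
Total paid = 44·$75.00 + $46.47 = $3,346.47.
Total interest = total paid − principal = $3,346.47 − $2,800.00 = $546.47.

$546.47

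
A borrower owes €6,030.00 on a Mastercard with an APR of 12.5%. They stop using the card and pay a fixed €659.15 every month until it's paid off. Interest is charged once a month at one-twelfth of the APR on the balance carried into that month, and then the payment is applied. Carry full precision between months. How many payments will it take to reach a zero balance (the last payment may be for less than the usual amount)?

10 payments

Monthly rate r = 12.5%/12 = 1.04167% = 0.0104167.
Recurrence: B ← B·(1+r) − €659.15.
Month 1: interest €62.81; balance after payment €5,433.66.
Month 2: interest €56.60; balance after payment €4,831.11.
Closed form: n = −ln(1 − rB₀/P)/ln(1+r) = −ln(0.90471)/ln(1.01042) ≈ 9.664, so the balance reaches zero during payment 10.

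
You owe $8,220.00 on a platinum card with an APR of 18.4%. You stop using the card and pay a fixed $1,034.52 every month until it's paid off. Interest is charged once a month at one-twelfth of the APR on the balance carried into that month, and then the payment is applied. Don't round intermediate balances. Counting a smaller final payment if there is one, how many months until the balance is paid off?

9 payments

Monthly rate r = 18.4%/12 = 1.53333% = 0.0153333.
Recurrence: B ← B·(1+r) − $1,034.52.
Month 1: interest $126.04; balance after payment $7,311.52.
Month 2: interest $112.11; balance after payment $6,389.11.
Closed form: n = −ln(1 − rB₀/P)/ln(1+r) = −ln(0.87817)/ln(1.01533) ≈ 8.538, so the balance reaches zero during payment 9.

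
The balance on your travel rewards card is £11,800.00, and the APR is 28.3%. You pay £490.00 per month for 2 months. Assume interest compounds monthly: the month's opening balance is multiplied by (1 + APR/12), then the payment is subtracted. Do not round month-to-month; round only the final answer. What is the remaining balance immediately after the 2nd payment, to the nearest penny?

£11,371.57

Monthly rate r = 28.3%/12 = 2.35833% = 0.0235833.
Each month: B ← B·(1+r) − £490.00.
Month 1: interest £278.28; balance after payment £11,588.28.
Month 2: interest £273.29; balance after payment £11,371.57.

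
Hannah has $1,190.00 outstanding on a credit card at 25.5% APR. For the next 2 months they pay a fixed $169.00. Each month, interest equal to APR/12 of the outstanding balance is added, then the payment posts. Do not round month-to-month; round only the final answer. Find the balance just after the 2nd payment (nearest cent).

$899.52

Monthly rate r = 25.5%/12 = 2.125% = 0.02125.
Each month: B ← B·(1+r) − $169.00.
Month 1: interest $25.29; balance after payment $1,046.29.
Month 2: interest $22.23; balance after payment $899.52.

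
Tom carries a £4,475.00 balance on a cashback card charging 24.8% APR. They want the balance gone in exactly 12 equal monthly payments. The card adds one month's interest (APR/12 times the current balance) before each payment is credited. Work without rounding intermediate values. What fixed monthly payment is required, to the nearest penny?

£424.89

Monthly rate r = 24.8%/12 = 2.06667% = 0.0206667.
Level-payment amortization: P = B₀·r / (1 − (1+r)^(−n)) = 4475.00·0.0206667 / (1 − 1.02067^(−12)).
Denominator 1 − (1+r)^(−12) = 0.217664892.
P = 92.4833 / 0.217664892 ≈ 424.89.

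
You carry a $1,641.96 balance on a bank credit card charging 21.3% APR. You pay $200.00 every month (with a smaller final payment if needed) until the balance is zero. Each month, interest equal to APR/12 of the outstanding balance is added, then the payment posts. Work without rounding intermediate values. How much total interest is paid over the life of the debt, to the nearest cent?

$148.48

Monthly rate r = 21.3%/12 = 1.775% = 0.01775.
Payoff takes n = ⌈−ln(1 − rB₀/P)/ln(1+r)⌉ = ⌈8.952⌉ = 9 payments; the last is $190.44.
Total paid = 8·$200.00 + $190.44 = $1,790.44.
Total interest = total paid − principal = $1,790.44 − $1,641.96 = $148.48.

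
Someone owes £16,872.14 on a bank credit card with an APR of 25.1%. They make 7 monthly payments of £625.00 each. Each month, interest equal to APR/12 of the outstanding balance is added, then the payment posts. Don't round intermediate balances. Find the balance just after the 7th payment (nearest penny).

£14,843.73

Monthly rate r = 25.1%/12 = 2.09167% = 0.0209167.
Each month: B ← B·(1+r) − £625.00.
Month 1: interest £352.91; balance after payment £16,600.05.
Month 2: interest £347.22; balance after payment £16,322.27.
Month 3: interest £341.41; balance after payment £16,038.67.
Month 4: interest £335.48; balance after payment £15,749.15.
Month 5: interest £329.42; balance after payment £15,453.57.
Month 6: interest £323.24; balance after payment £15,151.81.
Month 7: interest £316.93; balance after payment £14,843.73.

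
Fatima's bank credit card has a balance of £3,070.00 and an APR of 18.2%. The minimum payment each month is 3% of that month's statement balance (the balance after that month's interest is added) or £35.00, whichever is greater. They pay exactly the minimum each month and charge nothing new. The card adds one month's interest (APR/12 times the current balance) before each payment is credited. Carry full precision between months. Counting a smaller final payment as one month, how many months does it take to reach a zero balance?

Monthly rate r = 18.2%/12 = 1.51667% = 0.0151667.
While 3% of the post-interest balance exceeds £35.00, each month B ← (B·(1+r))·(1 − 0.03), i.e. B shrinks by the factor (1+r)·0.97 = 0.98471.
This holds for months 1–64. Entering month 65 the balance is £1,145.30; 3% of the post-interest balance is now below £35.00, so the flat £35.00 minimum applies from here.
From month 65 a fixed £35.00 at rate r clears £1,145.30 in 46 more payments. Total: 64 + 46 = 110 months.

110 months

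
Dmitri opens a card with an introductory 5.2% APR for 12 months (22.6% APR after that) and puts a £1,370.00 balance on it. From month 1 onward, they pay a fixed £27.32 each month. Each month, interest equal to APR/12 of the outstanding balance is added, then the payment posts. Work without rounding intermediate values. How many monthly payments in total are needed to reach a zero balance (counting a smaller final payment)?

Promo months 1–12 at r₀ = 5.2%/12 = 0.00433333; months 13+ at r₁ = 22.6%/12 = 0.0188333.
After month 12: iterate B ← B·(1+r₀) − £27.32 for 12 months → £1,107.20.
Then at r₁ with £27.32/mo: n₂ = −ln(1 − r₁·B/P)/ln(1+r₁) ≈ 77.22 → 78 more payments.

90 payments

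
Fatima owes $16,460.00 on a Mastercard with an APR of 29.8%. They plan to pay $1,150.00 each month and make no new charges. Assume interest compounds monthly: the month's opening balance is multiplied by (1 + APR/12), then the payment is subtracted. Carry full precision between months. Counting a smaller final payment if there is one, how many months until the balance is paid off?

Monthly rate r = 29.8%/12 = 2.48333% = 0.0248333.
Recurrence: B ← B·(1+r) − $1,150.00.
Month 1: interest $408.76; balance after payment $15,718.76.
Month 2: interest $390.35; balance after payment $14,959.11.
Closed form: n = −ln(1 − rB₀/P)/ln(1+r) = −ln(0.64456)/ln(1.02483) ≈ 17.904, so the balance reaches zero during payment 18.

18 payments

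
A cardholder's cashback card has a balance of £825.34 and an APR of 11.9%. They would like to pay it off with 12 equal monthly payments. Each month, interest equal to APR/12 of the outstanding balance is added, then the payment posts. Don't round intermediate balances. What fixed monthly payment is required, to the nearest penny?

Monthly rate r = 11.9%/12 = 0.991667% = 0.00991667.
Level-payment amortization: P = B₀·r / (1 − (1+r)^(−n)) = 825.34·0.00991667 / (1 − 1.00992^(−12)).
Denominator 1 − (1+r)^(−12) = 0.111671641.
P = 8.18462 / 0.111671641 ≈ 73.29.

£73.29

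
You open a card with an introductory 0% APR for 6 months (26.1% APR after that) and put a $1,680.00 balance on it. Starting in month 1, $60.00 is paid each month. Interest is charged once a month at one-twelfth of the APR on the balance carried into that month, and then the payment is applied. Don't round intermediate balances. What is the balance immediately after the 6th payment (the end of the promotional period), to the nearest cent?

Promo months 1–6 at r₀ = 0%/12 = 0; months 7+ at r₁ = 26.1%/12 = 0.02175.
After month 6 (no interest yet): B = $1,680.00 − 6·$60.00 = $1,320.00.

$1,320.00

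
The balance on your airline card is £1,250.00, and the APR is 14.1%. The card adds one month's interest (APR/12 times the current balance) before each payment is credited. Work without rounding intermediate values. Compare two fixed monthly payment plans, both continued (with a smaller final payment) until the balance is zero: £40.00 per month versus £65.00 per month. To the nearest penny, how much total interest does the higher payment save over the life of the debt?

Monthly rate r = 14.1%/12 = 1.175% = 0.01175.
At £40.00/mo: n = ⌈−ln(1 − rB₀/P)/ln(1+r)⌉ = 40 payments (last £6.89); total interest = total paid − £1,250.00 = £316.89.
At £65.00/mo: 22 payments (last £60.24); total interest £175.24.
Interest saved = £316.89 − £175.24 = £141.65.

£141.65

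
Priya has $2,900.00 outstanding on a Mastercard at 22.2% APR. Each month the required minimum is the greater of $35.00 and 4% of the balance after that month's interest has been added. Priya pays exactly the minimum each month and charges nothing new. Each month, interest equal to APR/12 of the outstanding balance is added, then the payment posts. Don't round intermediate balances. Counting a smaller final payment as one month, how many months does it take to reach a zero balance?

Monthly rate r = 22.2%/12 = 1.85% = 0.0185.
While 4% of the post-interest balance exceeds $35.00, each month B ← (B·(1+r))·(1 − 0.04), i.e. B shrinks by the factor (1+r)·0.96 = 0.97776.
This holds for months 1–55. Entering month 56 the balance is $841.73; 4% of the post-interest balance is now below $35.00, so the flat $35.00 minimum applies from here.
From month 56 a fixed $35.00 at rate r clears $841.73 in 33 more payments. Total: 55 + 33 = 88 months.

88 months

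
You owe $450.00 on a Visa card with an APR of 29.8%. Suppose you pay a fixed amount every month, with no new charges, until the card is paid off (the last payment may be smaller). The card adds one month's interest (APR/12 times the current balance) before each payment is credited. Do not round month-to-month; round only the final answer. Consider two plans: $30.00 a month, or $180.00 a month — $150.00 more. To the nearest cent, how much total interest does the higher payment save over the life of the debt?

$99.09

Monthly rate r = 29.8%/12 = 2.48333% = 0.0248333.
At $30.00/mo: n = ⌈−ln(1 − rB₀/P)/ln(1+r)⌉ = 19 payments (last $29.93); total interest = total paid − $450.00 = $119.93.
At $180.00/mo: 3 payments (last $110.84); total interest $20.84.
Interest saved = $119.93 − $20.84 = $99.09.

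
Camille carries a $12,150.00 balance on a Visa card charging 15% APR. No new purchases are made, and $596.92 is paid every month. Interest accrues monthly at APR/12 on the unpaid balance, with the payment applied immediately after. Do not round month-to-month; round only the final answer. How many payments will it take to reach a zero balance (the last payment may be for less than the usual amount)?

Monthly rate r = 15%/12 = 1.25% = 0.0125.
Recurrence: B ← B·(1+r) − $596.92.
Month 1: interest $151.88; balance after payment $11,704.95.
Month 2: interest $146.31; balance after payment $11,254.35.
Closed form: n = −ln(1 − rB₀/P)/ln(1+r) = −ln(0.74557)/ln(1.0125) ≈ 23.635, so the balance reaches zero during payment 24.

24 payments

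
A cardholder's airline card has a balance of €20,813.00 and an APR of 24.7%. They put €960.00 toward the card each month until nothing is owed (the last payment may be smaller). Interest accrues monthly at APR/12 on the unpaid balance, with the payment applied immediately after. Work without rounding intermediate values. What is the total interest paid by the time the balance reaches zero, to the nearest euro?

Monthly rate r = 24.7%/12 = 2.05833% = 0.0205833.
Payoff takes n = ⌈−ln(1 − rB₀/P)/ln(1+r)⌉ = ⌈29.009⌉ = 30 payments; the last is €8.91.
Total paid = 29·€960.00 + €8.91 = €27,848.91.
Total interest = total paid − principal = €27,848.91 − €20,813.00 = €7,035.91.

€7,036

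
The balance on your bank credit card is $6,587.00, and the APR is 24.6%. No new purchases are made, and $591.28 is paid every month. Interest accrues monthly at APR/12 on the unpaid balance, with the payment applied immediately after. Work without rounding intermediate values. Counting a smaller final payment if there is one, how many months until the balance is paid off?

Monthly rate r = 24.6%/12 = 2.05% = 0.0205.
Recurrence: B ← B·(1+r) − $591.28.
Month 1: interest $135.03; balance after payment $6,130.75.
Month 2: interest $125.68; balance after payment $5,665.15.
Closed form: n = −ln(1 − rB₀/P)/ln(1+r) = −ln(0.77163)/ln(1.0205) ≈ 12.776, so the balance reaches zero during payment 13.

13 payments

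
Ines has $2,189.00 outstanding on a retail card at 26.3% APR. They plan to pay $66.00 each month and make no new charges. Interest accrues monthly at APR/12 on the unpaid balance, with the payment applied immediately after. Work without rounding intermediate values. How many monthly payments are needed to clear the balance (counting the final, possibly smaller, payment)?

60 months

Monthly rate r = 26.3%/12 = 2.19167% = 0.0219167.
Recurrence: B ← B·(1+r) − $66.00.
Month 1: interest $47.98; balance after payment $2,170.98.
Month 2: interest $47.58; balance after payment $2,152.56.
Closed form: n = −ln(1 − rB₀/P)/ln(1+r) = −ln(0.2731)/ln(1.02192) ≈ 59.868, so the balance reaches zero during payment 60.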